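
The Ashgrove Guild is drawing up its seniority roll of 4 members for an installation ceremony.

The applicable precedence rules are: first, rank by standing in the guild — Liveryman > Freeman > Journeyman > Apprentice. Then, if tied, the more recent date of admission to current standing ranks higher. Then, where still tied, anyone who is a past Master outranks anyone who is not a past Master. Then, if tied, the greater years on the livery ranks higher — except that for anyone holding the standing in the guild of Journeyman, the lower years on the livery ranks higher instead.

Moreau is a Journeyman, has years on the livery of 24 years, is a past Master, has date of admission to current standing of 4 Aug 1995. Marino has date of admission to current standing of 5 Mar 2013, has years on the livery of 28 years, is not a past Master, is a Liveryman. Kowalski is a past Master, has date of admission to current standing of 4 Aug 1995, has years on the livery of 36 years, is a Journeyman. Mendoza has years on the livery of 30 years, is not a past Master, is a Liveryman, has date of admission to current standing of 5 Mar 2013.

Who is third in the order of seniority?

By standing in the guild: Mendoza and Marino (Liveryman); then Moreau and Kowalski (Journeyman).
Mendoza and Marino both have date of admission to current standing 5 Mar 2013, so the next rule applies.
Mendoza and Marino are each not a past Master, so the next rule applies.
Among Mendoza and Marino, by years on the livery (higher first): Mendoza (30 years) before Marino (28 years).
Moreau and Kowalski both have date of admission to current standing 4 Aug 1995, so the next rule applies.
Moreau and Kowalski are each a past Master, so the next rule applies.
Among Moreau and Kowalski, by years on the livery (lower first) (reversed rule for this group): Moreau (24 years) before Kowalski (36 years).
Order: Mendoza, Marino, Moreau, Kowalski.

Moreau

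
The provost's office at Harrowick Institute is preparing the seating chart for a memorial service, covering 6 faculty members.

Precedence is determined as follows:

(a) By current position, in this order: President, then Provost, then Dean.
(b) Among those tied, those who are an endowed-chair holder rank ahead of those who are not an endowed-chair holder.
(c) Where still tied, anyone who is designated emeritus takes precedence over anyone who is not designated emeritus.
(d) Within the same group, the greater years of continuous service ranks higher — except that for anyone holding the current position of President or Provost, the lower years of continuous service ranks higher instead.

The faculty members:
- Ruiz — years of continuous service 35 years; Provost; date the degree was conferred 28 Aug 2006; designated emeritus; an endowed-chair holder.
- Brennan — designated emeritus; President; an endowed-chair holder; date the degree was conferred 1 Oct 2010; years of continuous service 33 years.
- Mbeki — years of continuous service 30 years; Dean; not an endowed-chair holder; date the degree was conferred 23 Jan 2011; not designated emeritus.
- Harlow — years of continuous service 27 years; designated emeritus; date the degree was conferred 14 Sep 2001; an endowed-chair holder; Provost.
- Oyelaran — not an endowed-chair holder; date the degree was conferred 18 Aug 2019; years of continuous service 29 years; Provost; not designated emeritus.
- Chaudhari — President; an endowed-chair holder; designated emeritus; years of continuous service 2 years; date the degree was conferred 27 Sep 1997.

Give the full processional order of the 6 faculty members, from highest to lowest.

Chaudhari, Brennan, Harlow, Ruiz, Oyelaran, Mbeki

By current position: Chaudhari and Brennan (President); then Harlow, Ruiz and Oyelaran (Provost); then Mbeki (Dean).
Chaudhari and Brennan are each an endowed-chair holder, so the next rule applies.
Chaudhari and Brennan are each designated emeritus, so the next rule applies.
Among Chaudhari and Brennan, by years of continuous service (lower first) (reversed rule for this group): Chaudhari (2 years) before Brennan (33 years).
Among Harlow, Ruiz and Oyelaran, an endowed-chair holder before not an endowed-chair holder: Harlow and Ruiz (an endowed-chair holder) before Oyelaran (not an endowed-chair holder).
Harlow and Ruiz are each designated emeritus, so the next rule applies.
Among Harlow and Ruiz, by years of continuous service (lower first) (reversed rule for this group): Harlow (27 years) before Ruiz (35 years).
Full order: Chaudhari, Brennan, Harlow, Ruiz, Oyelaran, Mbeki.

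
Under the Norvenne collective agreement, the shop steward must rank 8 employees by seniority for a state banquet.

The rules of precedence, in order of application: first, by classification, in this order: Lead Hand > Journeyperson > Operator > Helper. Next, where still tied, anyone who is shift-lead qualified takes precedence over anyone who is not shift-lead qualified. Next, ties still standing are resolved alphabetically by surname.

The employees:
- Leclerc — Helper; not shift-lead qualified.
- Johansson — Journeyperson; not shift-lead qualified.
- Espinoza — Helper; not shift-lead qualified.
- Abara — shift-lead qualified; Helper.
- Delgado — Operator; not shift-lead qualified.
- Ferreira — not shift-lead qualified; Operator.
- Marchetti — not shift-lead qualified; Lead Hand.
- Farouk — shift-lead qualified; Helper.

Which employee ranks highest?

By classification: Marchetti (Lead Hand); then Johansson (Journeyperson); then Delgado and Ferreira (Operator); then Abara, Farouk, Espinoza and Leclerc (Helper).
Delgado and Ferreira are each not shift-lead qualified, so the next rule applies.
Among Delgado and Ferreira, alphabetically by surname: Delgado before Ferreira.
Among Abara, Farouk, Espinoza and Leclerc, shift-lead qualified before not shift-lead qualified: Abara and Farouk (shift-lead qualified) before Espinoza and Leclerc (not shift-lead qualified).
Among Abara and Farouk, alphabetically by surname: Abara before Farouk.
Among Espinoza and Leclerc, alphabetically by surname: Espinoza before Leclerc.
Order: Marchetti, Johansson, Delgado, Ferreira, Abara, Farouk, Espinoza, Leclerc.

Marchetti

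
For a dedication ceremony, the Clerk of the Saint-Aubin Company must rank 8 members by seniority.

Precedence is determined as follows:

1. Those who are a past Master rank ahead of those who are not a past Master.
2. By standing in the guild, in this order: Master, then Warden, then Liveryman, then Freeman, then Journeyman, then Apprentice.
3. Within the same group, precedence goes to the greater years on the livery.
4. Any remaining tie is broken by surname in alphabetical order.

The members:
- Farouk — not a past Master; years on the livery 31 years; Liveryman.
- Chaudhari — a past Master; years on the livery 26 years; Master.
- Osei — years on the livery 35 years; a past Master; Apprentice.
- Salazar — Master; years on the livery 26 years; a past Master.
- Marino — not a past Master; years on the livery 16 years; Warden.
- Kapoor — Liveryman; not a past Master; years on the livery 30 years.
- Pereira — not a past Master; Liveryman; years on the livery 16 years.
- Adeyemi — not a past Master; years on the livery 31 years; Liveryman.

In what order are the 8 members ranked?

Chaudhari, Salazar, Osei, Marino, Adeyemi, Farouk, Kapoor, Pereira

By the first rule: Chaudhari, Salazar and Osei (each a past Master); then Marino, Adeyemi, Farouk, Kapoor and Pereira (each not a past Master).
Among Chaudhari, Salazar and Osei, by standing in the guild: Chaudhari and Salazar (Master) before Osei (Apprentice).
Chaudhari and Salazar both have years on the livery 26 years, so the next rule applies.
Among Chaudhari and Salazar, alphabetically by surname: Chaudhari before Salazar.
Among Marino, Adeyemi, Farouk, Kapoor and Pereira, by standing in the guild: Marino (Warden) before Adeyemi, Farouk, Kapoor and Pereira (Liveryman).
Among Adeyemi, Farouk, Kapoor and Pereira, by years on the livery (higher first): Adeyemi and Farouk (31 years) before Kapoor (30 years) before Pereira (16 years).
Among Adeyemi and Farouk, alphabetically by surname: Adeyemi before Farouk.
Full order: Chaudhari, Salazar, Osei, Marino, Adeyemi, Farouk, Kapoor, Pereira.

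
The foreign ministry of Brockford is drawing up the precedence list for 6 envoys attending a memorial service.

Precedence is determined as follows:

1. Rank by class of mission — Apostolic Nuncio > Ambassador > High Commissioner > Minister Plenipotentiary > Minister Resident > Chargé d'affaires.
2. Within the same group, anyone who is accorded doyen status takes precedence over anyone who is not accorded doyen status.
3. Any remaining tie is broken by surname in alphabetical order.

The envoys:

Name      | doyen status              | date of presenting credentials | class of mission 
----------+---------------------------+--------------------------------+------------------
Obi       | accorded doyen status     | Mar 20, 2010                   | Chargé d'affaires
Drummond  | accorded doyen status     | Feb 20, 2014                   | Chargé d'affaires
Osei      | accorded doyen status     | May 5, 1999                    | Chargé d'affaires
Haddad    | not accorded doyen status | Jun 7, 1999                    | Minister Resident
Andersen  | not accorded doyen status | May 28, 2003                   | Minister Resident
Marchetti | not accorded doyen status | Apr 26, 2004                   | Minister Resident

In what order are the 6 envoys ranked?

Andersen, Haddad, Marchetti, Drummond, Obi, Osei

By class of mission: Andersen, Haddad and Marchetti (Minister Resident); then Drummond, Obi and Osei (Chargé d'affaires).
Andersen, Haddad and Marchetti are each not accorded doyen status, so the next rule applies.
Among Andersen, Haddad and Marchetti, alphabetically by surname: Andersen before Haddad before Marchetti.
Drummond, Obi and Osei are each accorded doyen status, so the next rule applies.
Among Drummond, Obi and Osei, alphabetically by surname: Drummond before Obi before Osei.
Full order: Andersen, Haddad, Marchetti, Drummond, Obi, Osei.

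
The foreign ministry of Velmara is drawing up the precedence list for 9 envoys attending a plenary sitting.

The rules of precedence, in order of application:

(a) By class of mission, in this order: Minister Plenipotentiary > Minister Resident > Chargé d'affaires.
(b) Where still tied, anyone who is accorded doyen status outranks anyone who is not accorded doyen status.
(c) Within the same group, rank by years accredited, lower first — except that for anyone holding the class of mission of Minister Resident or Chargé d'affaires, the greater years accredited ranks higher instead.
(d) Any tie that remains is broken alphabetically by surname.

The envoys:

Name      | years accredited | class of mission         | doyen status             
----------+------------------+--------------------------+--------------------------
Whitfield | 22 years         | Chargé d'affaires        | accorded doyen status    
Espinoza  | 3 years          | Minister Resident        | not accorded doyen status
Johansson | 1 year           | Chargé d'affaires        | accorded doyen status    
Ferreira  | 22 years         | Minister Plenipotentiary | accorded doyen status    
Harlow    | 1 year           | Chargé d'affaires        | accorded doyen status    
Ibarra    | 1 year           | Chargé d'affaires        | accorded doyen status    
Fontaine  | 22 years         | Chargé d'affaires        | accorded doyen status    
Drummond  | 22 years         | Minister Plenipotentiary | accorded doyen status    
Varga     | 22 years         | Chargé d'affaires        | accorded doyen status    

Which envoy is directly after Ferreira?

Espinoza

By class of mission: Drummond and Ferreira (Minister Plenipotentiary); then Espinoza (Minister Resident); then Fontaine, Varga, Whitfield, Harlow, Ibarra and Johansson (Chargé d'affaires).
Drummond and Ferreira are each accorded doyen status, so the next rule applies.
Drummond and Ferreira both have years accredited 22 years, so the next rule applies.
Among Drummond and Ferreira, alphabetically by surname: Drummond before Ferreira.
Fontaine, Varga, Whitfield, Harlow, Ibarra and Johansson are each accorded doyen status, so the next rule applies.
Among Fontaine, Varga, Whitfield, Harlow, Ibarra and Johansson, by years accredited (higher first) (reversed rule for this group): Fontaine, Varga and Whitfield (22 years) before Harlow, Ibarra and Johansson (1 year).
Among Fontaine, Varga and Whitfield, alphabetically by surname: Fontaine before Varga before Whitfield.
Among Harlow, Ibarra and Johansson, alphabetically by surname: Harlow before Ibarra before Johansson.
Order: Drummond, Ferreira, Espinoza, Fontaine, Varga, Whitfield, Harlow, Ibarra, Johansson.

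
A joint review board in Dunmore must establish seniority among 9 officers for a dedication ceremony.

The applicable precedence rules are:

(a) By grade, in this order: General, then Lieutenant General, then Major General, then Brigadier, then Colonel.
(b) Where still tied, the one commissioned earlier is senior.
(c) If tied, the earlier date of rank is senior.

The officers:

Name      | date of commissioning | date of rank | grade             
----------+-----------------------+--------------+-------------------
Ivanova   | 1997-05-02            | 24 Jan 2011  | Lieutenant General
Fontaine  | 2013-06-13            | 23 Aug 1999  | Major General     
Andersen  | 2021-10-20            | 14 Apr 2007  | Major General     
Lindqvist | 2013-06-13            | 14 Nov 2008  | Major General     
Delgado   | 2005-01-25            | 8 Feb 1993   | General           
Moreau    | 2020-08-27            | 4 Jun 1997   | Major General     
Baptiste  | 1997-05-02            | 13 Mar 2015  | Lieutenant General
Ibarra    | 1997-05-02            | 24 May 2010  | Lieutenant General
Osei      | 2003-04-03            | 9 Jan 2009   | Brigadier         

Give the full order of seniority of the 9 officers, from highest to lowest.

By grade: Delgado (General); then Ibarra, Ivanova and Baptiste (Lieutenant General); then Fontaine, Lindqvist, Moreau and Andersen (Major General); then Osei (Brigadier).
Ibarra, Ivanova and Baptiste all have date of commissioning 1997-05-02, so the next rule applies.
Among Ibarra, Ivanova and Baptiste, by date of rank (earlier first): Ibarra (24 May 2010) before Ivanova (24 Jan 2011) before Baptiste (13 Mar 2015).
Among Fontaine, Lindqvist, Moreau and Andersen, by date of commissioning (earlier first): Fontaine and Lindqvist (2013-06-13) before Moreau (2020-08-27) before Andersen (2021-10-20).
Among Fontaine and Lindqvist, by date of rank (earlier first): Fontaine (23 Aug 1999) before Lindqvist (14 Nov 2008).
Full order: Delgado, Ibarra, Ivanova, Baptiste, Fontaine, Lindqvist, Moreau, Andersen, Osei.

Delgado, Ibarra, Ivanova, Baptiste, Fontaine, Lindqvist, Moreau, Andersen, Osei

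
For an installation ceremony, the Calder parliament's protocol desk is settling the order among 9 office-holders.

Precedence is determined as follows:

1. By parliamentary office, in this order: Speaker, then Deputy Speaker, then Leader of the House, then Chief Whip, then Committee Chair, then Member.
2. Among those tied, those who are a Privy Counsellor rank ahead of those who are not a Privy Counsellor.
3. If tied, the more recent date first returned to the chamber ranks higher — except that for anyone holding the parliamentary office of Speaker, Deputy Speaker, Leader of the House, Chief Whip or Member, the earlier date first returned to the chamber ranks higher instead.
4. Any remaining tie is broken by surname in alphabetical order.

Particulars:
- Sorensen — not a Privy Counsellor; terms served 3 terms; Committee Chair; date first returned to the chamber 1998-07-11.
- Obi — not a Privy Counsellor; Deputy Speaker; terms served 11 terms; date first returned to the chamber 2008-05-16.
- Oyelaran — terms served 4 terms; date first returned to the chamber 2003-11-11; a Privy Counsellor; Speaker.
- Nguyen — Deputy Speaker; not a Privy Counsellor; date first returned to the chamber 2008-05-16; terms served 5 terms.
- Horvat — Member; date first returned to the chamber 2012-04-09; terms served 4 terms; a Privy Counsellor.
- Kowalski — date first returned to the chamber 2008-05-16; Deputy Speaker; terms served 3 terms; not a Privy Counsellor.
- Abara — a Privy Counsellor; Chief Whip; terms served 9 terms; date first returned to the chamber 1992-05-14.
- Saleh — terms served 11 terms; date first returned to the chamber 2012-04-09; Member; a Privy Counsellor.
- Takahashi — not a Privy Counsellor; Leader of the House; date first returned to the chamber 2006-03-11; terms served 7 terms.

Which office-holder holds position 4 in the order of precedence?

Obi

By parliamentary office: Oyelaran (Speaker); then Kowalski, Nguyen and Obi (Deputy Speaker); then Takahashi (Leader of the House); then Abara (Chief Whip); then Sorensen (Committee Chair); then Horvat and Saleh (Member).
Kowalski, Nguyen and Obi are each not a Privy Counsellor, so the next rule applies.
Kowalski, Nguyen and Obi all have date first returned to the chamber 2008-05-16, so the next rule applies.
Among Kowalski, Nguyen and Obi, alphabetically by surname: Kowalski before Nguyen before Obi.
Horvat and Saleh are each a Privy Counsellor, so the next rule applies.
Horvat and Saleh both have date first returned to the chamber 2012-04-09, so the next rule applies.
Among Horvat and Saleh, alphabetically by surname: Horvat before Saleh.
Order: Oyelaran, Kowalski, Nguyen, Obi, Takahashi, Abara, Sorensen, Horvat, Saleh.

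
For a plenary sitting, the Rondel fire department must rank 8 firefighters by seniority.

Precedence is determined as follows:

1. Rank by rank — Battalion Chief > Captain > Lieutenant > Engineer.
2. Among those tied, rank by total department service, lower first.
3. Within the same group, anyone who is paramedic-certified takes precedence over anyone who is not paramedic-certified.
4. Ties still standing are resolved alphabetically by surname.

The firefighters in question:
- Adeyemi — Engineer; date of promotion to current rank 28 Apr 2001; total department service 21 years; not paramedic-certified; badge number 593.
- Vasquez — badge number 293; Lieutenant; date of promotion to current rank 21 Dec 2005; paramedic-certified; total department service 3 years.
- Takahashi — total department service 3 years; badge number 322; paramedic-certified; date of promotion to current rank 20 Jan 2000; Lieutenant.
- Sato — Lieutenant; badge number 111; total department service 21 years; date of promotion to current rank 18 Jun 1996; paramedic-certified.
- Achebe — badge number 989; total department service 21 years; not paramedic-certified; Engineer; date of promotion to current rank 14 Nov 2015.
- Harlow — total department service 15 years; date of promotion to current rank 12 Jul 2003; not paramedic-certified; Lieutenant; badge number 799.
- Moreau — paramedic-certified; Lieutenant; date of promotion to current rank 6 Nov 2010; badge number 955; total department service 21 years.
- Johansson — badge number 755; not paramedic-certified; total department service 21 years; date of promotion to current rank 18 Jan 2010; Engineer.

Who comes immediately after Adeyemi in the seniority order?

By rank: Takahashi, Vasquez, Harlow, Moreau and Sato (Lieutenant); then Achebe, Adeyemi and Johansson (Engineer).
Among Takahashi, Vasquez, Harlow, Moreau and Sato, by total department service (lower first): Takahashi and Vasquez (3 years) before Harlow (15 years) before Moreau and Sato (21 years).
Takahashi and Vasquez are each paramedic-certified, so the next rule applies.
Among Takahashi and Vasquez, alphabetically by surname: Takahashi before Vasquez.
Moreau and Sato are each paramedic-certified, so the next rule applies.
Among Moreau and Sato, alphabetically by surname: Moreau before Sato.
Achebe, Adeyemi and Johansson all have total department service 21 years, so the next rule applies.
Achebe, Adeyemi and Johansson are each not paramedic-certified, so the next rule applies.
Among Achebe, Adeyemi and Johansson, alphabetically by surname: Achebe before Adeyemi before Johansson.
Order: Takahashi, Vasquez, Harlow, Moreau, Sato, Achebe, Adeyemi, Johansson.

Johansson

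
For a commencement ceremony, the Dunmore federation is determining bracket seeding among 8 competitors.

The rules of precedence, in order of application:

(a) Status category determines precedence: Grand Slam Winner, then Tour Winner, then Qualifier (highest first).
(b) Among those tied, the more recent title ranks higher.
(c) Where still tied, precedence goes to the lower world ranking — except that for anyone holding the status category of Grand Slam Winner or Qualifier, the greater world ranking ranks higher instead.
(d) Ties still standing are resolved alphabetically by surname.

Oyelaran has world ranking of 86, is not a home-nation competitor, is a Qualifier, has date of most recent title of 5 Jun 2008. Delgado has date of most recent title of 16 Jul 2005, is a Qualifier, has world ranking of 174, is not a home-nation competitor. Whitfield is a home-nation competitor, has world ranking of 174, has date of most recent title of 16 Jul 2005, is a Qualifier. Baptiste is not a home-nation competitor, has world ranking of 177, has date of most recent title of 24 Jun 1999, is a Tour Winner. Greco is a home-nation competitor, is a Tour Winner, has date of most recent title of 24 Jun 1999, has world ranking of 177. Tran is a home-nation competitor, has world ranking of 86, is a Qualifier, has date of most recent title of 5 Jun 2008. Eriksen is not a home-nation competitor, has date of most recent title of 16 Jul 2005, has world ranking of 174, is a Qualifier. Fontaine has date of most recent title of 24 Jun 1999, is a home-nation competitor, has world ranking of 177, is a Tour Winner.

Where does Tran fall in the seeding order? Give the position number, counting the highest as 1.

By status category: Baptiste, Fontaine and Greco (Tour Winner); then Oyelaran, Tran, Delgado, Eriksen and Whitfield (Qualifier).
Baptiste, Fontaine and Greco all have date of most recent title 24 Jun 1999, so the next rule applies.
Baptiste, Fontaine and Greco all have world ranking 177, so the next rule applies.
Among Baptiste, Fontaine and Greco, alphabetically by surname: Baptiste before Fontaine before Greco.
Among Oyelaran, Tran, Delgado, Eriksen and Whitfield, by date of most recent title (later first): Oyelaran and Tran (5 Jun 2008) before Delgado, Eriksen and Whitfield (16 Jul 2005).
Oyelaran and Tran both have world ranking 86, so the next rule applies.
Among Oyelaran and Tran, alphabetically by surname: Oyelaran before Tran.
Delgado, Eriksen and Whitfield all have world ranking 174, so the next rule applies.
Among Delgado, Eriksen and Whitfield, alphabetically by surname: Delgado before Eriksen before Whitfield.
Order: Baptiste, Fontaine, Greco, Oyelaran, Tran, Delgado, Eriksen, Whitfield. So position 5.

5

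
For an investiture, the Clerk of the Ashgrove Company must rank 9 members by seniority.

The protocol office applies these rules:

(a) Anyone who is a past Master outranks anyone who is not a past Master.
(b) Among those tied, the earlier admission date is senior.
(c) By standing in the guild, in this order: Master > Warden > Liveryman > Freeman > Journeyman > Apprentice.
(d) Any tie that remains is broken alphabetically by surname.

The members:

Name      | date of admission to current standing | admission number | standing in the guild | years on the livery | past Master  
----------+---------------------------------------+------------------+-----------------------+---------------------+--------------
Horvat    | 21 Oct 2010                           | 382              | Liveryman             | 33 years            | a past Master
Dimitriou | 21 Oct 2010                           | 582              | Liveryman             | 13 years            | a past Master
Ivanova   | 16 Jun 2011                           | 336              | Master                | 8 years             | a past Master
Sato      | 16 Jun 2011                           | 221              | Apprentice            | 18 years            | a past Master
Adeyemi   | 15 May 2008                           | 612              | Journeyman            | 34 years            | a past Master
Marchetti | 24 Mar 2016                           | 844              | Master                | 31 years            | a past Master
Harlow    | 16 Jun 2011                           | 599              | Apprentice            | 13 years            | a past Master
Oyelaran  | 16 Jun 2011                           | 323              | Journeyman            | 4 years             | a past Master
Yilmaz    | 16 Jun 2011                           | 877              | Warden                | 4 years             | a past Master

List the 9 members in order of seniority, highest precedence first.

By the first rule: Adeyemi, Dimitriou, Horvat, Ivanova, Yilmaz, Oyelaran, Harlow, Sato and Marchetti (each a past Master).
Among Adeyemi, Dimitriou, Horvat, Ivanova, Yilmaz, Oyelaran, Harlow, Sato and Marchetti, by date of admission to current standing (earlier first): Adeyemi (15 May 2008) before Dimitriou and Horvat (21 Oct 2010) before Ivanova, Yilmaz, Oyelaran, Harlow and Sato (16 Jun 2011) before Marchetti (24 Mar 2016).
Dimitriou and Horvat are each Liveryman, so the next rule applies.
Among Dimitriou and Horvat, alphabetically by surname: Dimitriou before Horvat.
Among Ivanova, Yilmaz, Oyelaran, Harlow and Sato, by standing in the guild: Ivanova (Master) before Yilmaz (Warden) before Oyelaran (Journeyman) before Harlow and Sato (Apprentice).
Among Harlow and Sato, alphabetically by surname: Harlow before Sato.
Full order: Adeyemi, Dimitriou, Horvat, Ivanova, Yilmaz, Oyelaran, Harlow, Sato, Marchetti.

Adeyemi, Dimitriou, Horvat, Ivanova, Yilmaz, Oyelaran, Harlow, Sato, Marchetti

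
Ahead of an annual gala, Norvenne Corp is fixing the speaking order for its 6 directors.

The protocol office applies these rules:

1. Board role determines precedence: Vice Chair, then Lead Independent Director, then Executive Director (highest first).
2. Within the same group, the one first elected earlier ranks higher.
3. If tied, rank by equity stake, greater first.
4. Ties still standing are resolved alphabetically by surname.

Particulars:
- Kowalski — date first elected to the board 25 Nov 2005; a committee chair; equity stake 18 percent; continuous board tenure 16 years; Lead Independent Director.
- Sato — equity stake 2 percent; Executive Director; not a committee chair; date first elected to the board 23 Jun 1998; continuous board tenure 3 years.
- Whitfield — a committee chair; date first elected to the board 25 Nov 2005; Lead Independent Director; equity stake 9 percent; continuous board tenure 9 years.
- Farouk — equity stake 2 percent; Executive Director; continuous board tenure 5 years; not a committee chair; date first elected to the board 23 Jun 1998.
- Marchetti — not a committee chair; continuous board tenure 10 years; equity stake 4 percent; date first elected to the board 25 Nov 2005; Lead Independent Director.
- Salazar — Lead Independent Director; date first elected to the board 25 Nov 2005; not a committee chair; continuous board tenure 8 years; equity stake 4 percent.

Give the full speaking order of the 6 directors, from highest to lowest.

By board role: Kowalski, Whitfield, Marchetti and Salazar (Lead Independent Director); then Farouk and Sato (Executive Director).
Kowalski, Whitfield, Marchetti and Salazar all have date first elected to the board 25 Nov 2005, so the next rule applies.
Among Kowalski, Whitfield, Marchetti and Salazar, by equity stake (higher first): Kowalski (18 percent) before Whitfield (9 percent) before Marchetti and Salazar (4 percent).
Among Marchetti and Salazar, alphabetically by surname: Marchetti before Salazar.
Farouk and Sato both have date first elected to the board 23 Jun 1998, so the next rule applies.
Farouk and Sato both have equity stake 2 percent, so the next rule applies.
Among Farouk and Sato, alphabetically by surname: Farouk before Sato.
Full order: Kowalski, Whitfield, Marchetti, Salazar, Farouk, Sato.

Kowalski, Whitfield, Marchetti, Salazar, Farouk, Sato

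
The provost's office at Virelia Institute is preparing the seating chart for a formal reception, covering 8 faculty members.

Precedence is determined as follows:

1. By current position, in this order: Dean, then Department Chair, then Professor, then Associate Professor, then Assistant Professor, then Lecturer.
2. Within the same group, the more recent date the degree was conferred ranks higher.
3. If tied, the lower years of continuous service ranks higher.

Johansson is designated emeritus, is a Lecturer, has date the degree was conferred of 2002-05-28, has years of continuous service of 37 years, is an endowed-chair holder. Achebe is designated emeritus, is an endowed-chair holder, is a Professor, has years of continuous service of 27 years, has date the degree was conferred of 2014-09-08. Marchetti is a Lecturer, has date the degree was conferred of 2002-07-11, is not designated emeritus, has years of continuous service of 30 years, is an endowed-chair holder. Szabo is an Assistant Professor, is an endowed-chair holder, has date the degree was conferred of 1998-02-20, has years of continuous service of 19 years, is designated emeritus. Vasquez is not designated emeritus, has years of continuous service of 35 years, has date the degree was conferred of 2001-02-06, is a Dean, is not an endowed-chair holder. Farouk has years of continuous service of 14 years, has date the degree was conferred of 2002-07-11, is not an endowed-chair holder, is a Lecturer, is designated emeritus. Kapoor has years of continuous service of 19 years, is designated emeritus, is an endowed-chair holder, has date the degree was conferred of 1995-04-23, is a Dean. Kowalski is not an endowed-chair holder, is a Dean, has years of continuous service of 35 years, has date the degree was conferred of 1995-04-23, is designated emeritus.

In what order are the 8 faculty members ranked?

By current position: Vasquez, Kapoor and Kowalski (Dean); then Achebe (Professor); then Szabo (Assistant Professor); then Farouk, Marchetti and Johansson (Lecturer).
Among Vasquez, Kapoor and Kowalski, by date the degree was conferred (later first): Vasquez (2001-02-06) before Kapoor and Kowalski (1995-04-23).
Among Kapoor and Kowalski, by years of continuous service (lower first): Kapoor (19 years) before Kowalski (35 years).
Among Farouk, Marchetti and Johansson, by date the degree was conferred (later first): Farouk and Marchetti (2002-07-11) before Johansson (2002-05-28).
Among Farouk and Marchetti, by years of continuous service (lower first): Farouk (14 years) before Marchetti (30 years).
Full order: Vasquez, Kapoor, Kowalski, Achebe, Szabo, Farouk, Marchetti, Johansson.

Vasquez, Kapoor, Kowalski, Achebe, Szabo, Farouk, Marchetti, Johansson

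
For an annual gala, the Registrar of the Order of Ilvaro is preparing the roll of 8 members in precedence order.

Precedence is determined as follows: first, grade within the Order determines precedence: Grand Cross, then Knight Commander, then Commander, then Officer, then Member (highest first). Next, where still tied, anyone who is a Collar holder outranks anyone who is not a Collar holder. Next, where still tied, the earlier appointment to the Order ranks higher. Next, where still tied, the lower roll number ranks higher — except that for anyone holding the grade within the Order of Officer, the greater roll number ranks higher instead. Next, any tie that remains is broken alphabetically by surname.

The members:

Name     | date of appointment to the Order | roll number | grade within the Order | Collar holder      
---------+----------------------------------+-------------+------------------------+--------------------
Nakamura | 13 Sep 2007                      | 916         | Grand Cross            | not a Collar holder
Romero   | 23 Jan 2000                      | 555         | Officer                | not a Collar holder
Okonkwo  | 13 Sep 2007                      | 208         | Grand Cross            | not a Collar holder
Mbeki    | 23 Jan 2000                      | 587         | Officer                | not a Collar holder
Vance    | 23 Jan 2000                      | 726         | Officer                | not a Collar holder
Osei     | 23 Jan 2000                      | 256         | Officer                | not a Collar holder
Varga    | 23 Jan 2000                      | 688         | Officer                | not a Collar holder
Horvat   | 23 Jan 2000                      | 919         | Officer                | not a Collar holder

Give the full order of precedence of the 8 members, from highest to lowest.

Okonkwo, Nakamura, Horvat, Vance, Varga, Mbeki, Romero, Osei

By grade within the Order: Okonkwo and Nakamura (Grand Cross); then Horvat, Vance, Varga, Mbeki, Romero and Osei (Officer).
Okonkwo and Nakamura are each not a Collar holder, so the next rule applies.
Okonkwo and Nakamura both have date of appointment to the Order 13 Sep 2007, so the next rule applies.
Among Okonkwo and Nakamura, by roll number (lower first): Okonkwo (208) before Nakamura (916).
Horvat, Vance, Varga, Mbeki, Romero and Osei are each not a Collar holder, so the next rule applies.
Horvat, Vance, Varga, Mbeki, Romero and Osei all have date of appointment to the Order 23 Jan 2000, so the next rule applies.
Among Horvat, Vance, Varga, Mbeki, Romero and Osei, by roll number (higher first) (reversed rule for this group): Horvat (919) before Vance (726) before Varga (688) before Mbeki (587) before Romero (555) before Osei (256).
Full order: Okonkwo, Nakamura, Horvat, Vance, Varga, Mbeki, Romero, Osei.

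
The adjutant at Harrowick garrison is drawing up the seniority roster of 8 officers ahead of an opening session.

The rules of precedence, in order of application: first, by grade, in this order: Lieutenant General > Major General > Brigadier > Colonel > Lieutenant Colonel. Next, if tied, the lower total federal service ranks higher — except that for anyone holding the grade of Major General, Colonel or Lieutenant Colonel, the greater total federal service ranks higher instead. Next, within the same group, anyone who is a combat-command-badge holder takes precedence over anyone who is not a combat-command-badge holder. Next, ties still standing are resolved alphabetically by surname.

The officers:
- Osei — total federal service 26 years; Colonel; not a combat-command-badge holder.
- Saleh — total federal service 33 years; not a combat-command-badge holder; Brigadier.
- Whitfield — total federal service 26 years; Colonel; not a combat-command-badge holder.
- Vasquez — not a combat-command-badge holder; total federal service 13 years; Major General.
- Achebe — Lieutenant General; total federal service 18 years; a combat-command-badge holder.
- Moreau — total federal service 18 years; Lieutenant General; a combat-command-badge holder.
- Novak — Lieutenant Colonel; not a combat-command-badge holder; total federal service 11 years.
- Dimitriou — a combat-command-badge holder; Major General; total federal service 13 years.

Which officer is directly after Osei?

Whitfield

By grade: Achebe and Moreau (Lieutenant General); then Dimitriou and Vasquez (Major General); then Saleh (Brigadier); then Osei and Whitfield (Colonel); then Novak (Lieutenant Colonel).
Achebe and Moreau both have total federal service 18 years, so the next rule applies.
Achebe and Moreau are each a combat-command-badge holder, so the next rule applies.
Among Achebe and Moreau, alphabetically by surname: Achebe before Moreau.
Dimitriou and Vasquez both have total federal service 13 years, so the next rule applies.
Among Dimitriou and Vasquez, a combat-command-badge holder before not a combat-command-badge holder: Dimitriou (a combat-command-badge holder) before Vasquez (not a combat-command-badge holder).
Osei and Whitfield both have total federal service 26 years, so the next rule applies.
Osei and Whitfield are each not a combat-command-badge holder, so the next rule applies.
Among Osei and Whitfield, alphabetically by surname: Osei before Whitfield.
Order: Achebe, Moreau, Dimitriou, Vasquez, Saleh, Osei, Whitfield, Novak.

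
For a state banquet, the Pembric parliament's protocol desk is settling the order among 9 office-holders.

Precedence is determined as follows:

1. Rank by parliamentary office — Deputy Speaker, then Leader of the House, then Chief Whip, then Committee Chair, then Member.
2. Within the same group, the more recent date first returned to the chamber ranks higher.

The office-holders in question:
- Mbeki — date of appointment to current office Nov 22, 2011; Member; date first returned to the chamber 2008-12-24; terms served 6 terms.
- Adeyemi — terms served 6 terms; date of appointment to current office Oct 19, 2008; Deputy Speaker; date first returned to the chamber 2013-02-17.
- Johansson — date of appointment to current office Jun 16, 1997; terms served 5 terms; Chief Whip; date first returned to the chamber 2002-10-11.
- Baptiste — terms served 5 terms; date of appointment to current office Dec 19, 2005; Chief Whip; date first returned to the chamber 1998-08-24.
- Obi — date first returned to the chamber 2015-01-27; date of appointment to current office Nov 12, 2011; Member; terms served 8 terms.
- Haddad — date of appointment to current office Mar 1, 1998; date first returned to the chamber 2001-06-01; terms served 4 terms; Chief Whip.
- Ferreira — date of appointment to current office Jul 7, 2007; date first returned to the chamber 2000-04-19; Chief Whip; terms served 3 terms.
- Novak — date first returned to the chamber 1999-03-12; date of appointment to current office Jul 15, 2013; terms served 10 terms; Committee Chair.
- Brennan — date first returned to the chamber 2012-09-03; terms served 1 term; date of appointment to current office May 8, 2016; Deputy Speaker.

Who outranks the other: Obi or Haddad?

By parliamentary office: Adeyemi and Brennan (Deputy Speaker); then Johansson, Haddad, Ferreira and Baptiste (Chief Whip); then Novak (Committee Chair); then Obi and Mbeki (Member).
Among Adeyemi and Brennan, by date first returned to the chamber (later first): Adeyemi (2013-02-17) before Brennan (2012-09-03).
Among Johansson, Haddad, Ferreira and Baptiste, by date first returned to the chamber (later first): Johansson (2002-10-11) before Haddad (2001-06-01) before Ferreira (2000-04-19) before Baptiste (1998-08-24).
Among Obi and Mbeki, by date first returned to the chamber (later first): Obi (2015-01-27) before Mbeki (2008-12-24).
So Haddad takes precedence.

Haddad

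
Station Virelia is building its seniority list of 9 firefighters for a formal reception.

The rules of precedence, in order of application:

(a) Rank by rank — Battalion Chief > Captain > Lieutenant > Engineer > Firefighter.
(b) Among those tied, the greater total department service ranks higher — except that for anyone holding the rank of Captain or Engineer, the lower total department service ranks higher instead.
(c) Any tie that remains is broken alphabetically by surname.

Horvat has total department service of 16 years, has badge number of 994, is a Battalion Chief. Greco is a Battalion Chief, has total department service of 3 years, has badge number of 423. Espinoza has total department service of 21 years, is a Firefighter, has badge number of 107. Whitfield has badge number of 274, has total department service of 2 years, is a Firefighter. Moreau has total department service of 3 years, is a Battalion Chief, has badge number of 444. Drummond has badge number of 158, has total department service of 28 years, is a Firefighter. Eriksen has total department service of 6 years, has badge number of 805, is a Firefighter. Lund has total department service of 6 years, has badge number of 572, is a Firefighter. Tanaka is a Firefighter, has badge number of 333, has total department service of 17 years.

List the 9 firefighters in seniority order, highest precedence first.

By rank: Horvat, Greco and Moreau (Battalion Chief); then Drummond, Espinoza, Tanaka, Eriksen, Lund and Whitfield (Firefighter).
Among Horvat, Greco and Moreau, by total department service (higher first): Horvat (16 years) before Greco and Moreau (3 years).
Among Greco and Moreau, alphabetically by surname: Greco before Moreau.
Among Drummond, Espinoza, Tanaka, Eriksen, Lund and Whitfield, by total department service (higher first): Drummond (28 years) before Espinoza (21 years) before Tanaka (17 years) before Eriksen and Lund (6 years) before Whitfield (2 years).
Among Eriksen and Lund, alphabetically by surname: Eriksen before Lund.
Full order: Horvat, Greco, Moreau, Drummond, Espinoza, Tanaka, Eriksen, Lund, Whitfield.

Horvat, Greco, Moreau, Drummond, Espinoza, Tanaka, Eriksen, Lund, Whitfield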